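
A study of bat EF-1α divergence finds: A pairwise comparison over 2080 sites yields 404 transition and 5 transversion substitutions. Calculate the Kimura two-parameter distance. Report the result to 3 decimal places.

0.249

P = 404/2080 ≈ 0.194231 and Q = 5/2080 ≈ 0.002404.
Under the Kimura two-parameter model, d = −½ ln(1 − 2P − Q) − ¼ ln(1 − 2Q).
1 − 2P − Q = 0.609134, giving −½ ln(0.609134) = 0.247859.
1 − 2Q = 0.995192, giving −¼ ln(0.995192) = 0.001205.
d = 0.247859 + 0.001205 = 0.249064.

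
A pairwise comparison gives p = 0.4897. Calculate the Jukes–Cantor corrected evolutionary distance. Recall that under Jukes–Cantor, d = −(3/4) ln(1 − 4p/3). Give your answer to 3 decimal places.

d = −(3/4) ln(1 − 4p/3) = −0.75 ln(1 − 0.652933) = −0.75 ln(0.347067)
  = −0.75 × (-1.058237) = 0.793678 substitutions/site.

0.794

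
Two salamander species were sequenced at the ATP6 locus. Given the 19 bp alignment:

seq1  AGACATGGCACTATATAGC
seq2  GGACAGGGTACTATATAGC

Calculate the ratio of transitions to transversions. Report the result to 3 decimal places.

2.000

Transitions are A↔G and C↔T; transversions are all other mismatches.
Transitions: 2. Transversions: 1.
R = 2/1 = 2.000.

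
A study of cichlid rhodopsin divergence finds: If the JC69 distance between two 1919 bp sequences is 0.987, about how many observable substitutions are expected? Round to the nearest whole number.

Invert JC69: p = (3/4)(1 − e^(−4d/3)) = 0.75 × (1 − e^(-1.316)) = 0.75 × (1 − 0.268206) = 0.548846.
Expected differing sites = pL ≈ 0.548846 × 1919 = 1053.235474 ≈ 1053.

1053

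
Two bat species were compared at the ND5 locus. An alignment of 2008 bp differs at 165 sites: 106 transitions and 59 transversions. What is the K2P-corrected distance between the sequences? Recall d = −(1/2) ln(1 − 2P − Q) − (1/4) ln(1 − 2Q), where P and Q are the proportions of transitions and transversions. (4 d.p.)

0.0876

P = 106/2008 ≈ 0.052789 and Q = 59/2008 ≈ 0.029382.
Under the Kimura two-parameter model, d = −½ ln(1 − 2P − Q) − ¼ ln(1 − 2Q).
1 − 2P − Q = 0.86504, giving −½ ln(0.86504) = 0.072490.
1 − 2Q = 0.941236, giving −¼ ln(0.941236) = 0.015140.
d = 0.072490 + 0.015140 = 0.087630.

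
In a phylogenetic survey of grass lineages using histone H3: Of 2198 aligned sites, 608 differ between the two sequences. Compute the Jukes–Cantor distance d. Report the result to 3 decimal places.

0.345

p = 608/2198 ≈ 0.276615.
d = −(3/4) ln(1 − 4p/3) = −0.75 ln(1 − 0.36882) = −0.75 ln(0.63118)
  = −0.75 × (-0.460164) = 0.345123 substitutions/site.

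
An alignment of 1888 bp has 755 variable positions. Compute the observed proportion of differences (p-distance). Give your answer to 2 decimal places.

p = 755/1888 = 0.399894… ≈ 0.40 (to 2 d.p.).

0.40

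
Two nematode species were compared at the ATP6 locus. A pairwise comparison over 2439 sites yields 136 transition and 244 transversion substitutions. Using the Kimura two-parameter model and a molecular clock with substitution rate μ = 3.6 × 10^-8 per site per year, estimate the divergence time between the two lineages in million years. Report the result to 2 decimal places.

2.43

P = 136/2439 ≈ 0.055761 and Q = 244/2439 ≈ 0.100041.
Under the Kimura two-parameter model, d = −½ ln(1 − 2P − Q) − ¼ ln(1 − 2Q).
1 − 2P − Q = 0.788437, giving −½ ln(0.788437) = 0.118851.
1 − 2Q = 0.799918, giving −¼ ln(0.799918) = 0.055812.
d = 0.118851 + 0.055812 = 0.174663.
Under a molecular clock d = 2μt, so t = d/(2μ) = 0.174663 / (2 × 3.6 × 10^-8) = 2.43 million years.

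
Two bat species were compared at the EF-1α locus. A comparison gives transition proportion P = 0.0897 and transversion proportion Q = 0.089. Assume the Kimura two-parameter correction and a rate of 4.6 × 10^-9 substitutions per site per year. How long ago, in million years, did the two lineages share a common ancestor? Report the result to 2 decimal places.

22.31

Under the Kimura two-parameter model, d = −½ ln(1 − 2P − Q) − ¼ ln(1 − 2Q).
1 − 2P − Q = 0.7316, giving −½ ln(0.7316) = 0.156261.
1 − 2Q = 0.822, giving −¼ ln(0.822) = 0.049004.
d = 0.156261 + 0.049004 = 0.205265.
Under a molecular clock d = 2μt, so t = d/(2μ) = 0.205265 / (2 × 4.6 × 10^-9) = 22.31 million years.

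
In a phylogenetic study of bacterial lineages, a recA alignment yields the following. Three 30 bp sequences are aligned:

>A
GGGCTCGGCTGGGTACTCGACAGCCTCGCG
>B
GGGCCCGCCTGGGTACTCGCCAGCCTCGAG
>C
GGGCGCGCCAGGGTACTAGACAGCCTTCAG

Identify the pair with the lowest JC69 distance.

A and B

A–B: 4/30 differ, p = 0.133, d = 0.147.
A–C: 7/30 differ, p = 0.233, d = 0.280.
B–C: 6/30 differ, p = 0.200, d = 0.233.
The smallest distance is between A and B.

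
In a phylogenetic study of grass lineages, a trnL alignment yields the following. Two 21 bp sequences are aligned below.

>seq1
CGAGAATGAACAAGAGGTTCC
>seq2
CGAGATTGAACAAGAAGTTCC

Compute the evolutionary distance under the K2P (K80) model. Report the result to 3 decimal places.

Of 21 sites, 1 differences are transitions and 1 are transversions, so P = 1/21 ≈ 0.047619 and Q = 1/21 ≈ 0.047619.
Under the Kimura two-parameter model, d = −½ ln(1 − 2P − Q) − ¼ ln(1 − 2Q).
1 − 2P − Q = 0.857143, giving −½ ln(0.857143) = 0.077075.
1 − 2Q = 0.904762, giving −¼ ln(0.904762) = 0.025021.
d = 0.077075 + 0.025021 = 0.102096.

0.102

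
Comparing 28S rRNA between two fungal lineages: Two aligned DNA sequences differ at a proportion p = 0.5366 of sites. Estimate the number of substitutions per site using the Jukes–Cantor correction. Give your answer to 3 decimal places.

0.943

d = −(3/4) ln(1 − 4p/3) = −0.75 ln(1 − 0.715467) = −0.75 ln(0.284533)
  = −0.75 × (-1.256906) = 0.942680 substitutions/site.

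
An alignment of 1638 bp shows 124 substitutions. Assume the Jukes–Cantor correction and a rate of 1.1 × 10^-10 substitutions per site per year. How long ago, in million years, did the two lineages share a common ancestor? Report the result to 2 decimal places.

362.73

p = 124/1638 ≈ 0.075702.
d = −(3/4) ln(1 − 4p/3) = −0.75 ln(1 − 0.100936) = −0.75 ln(0.899064)
  = −0.75 × (-0.106401) = 0.079801 substitutions/site.
Under a molecular clock d = 2μt, so t = d/(2μ) = 0.079801 / (2 × 1.1 × 10^-10) = 362.73 million years.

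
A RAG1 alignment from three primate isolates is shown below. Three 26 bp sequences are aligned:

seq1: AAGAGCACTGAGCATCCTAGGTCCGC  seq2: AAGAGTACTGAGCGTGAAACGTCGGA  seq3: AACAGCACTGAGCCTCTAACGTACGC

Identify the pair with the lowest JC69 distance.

seq1–seq2: 8/26 differ, p = 0.308, d = 0.396.
seq1–seq3: 6/26 differ, p = 0.231, d = 0.276.
seq2–seq3: 8/26 differ, p = 0.308, d = 0.396.
The smallest distance is between seq1 and seq3.

seq1 and seq3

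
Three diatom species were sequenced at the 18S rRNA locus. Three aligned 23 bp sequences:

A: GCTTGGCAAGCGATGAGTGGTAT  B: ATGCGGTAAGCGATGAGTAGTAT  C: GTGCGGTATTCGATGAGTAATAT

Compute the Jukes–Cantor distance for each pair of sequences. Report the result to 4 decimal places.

A–B: 6/23 sites differ → p ≈ 0.26087, d = −0.75 ln(1 − 0.347827) = 0.320584 ≈ 0.3206.
A–C: 8/23 sites differ → p ≈ 0.347826, d = −0.75 ln(1 − 0.463768) = 0.467391 ≈ 0.4674.
B–C: 4/23 sites differ → p ≈ 0.173913, d = −0.75 ln(1 − 0.231884) = 0.197861 ≈ 0.1979.

d(A,B) = 0.3206, d(A,C) = 0.4674, d(B,C) = 0.1979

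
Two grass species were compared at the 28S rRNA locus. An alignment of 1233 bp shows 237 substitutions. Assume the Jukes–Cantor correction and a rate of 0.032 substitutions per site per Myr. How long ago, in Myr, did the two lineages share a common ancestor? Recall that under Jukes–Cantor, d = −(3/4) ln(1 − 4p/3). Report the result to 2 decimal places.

p = 237/1233 ≈ 0.192214.
d = −(3/4) ln(1 − 4p/3) = −0.75 ln(1 − 0.256285) = −0.75 ln(0.743715)
  = −0.75 × (-0.296097) = 0.222073 substitutions/site.
Under a molecular clock d = 2μt, so t = d/(2μ) = 0.222073 / (2 × 0.032) = 3.47 Myr.

3.47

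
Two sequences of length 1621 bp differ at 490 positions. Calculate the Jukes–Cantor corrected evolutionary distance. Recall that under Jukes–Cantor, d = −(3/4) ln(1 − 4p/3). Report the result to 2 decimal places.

0.39

p = 490/1621 ≈ 0.302283.
d = −(3/4) ln(1 − 4p/3) = −0.75 ln(1 − 0.403044) = −0.75 ln(0.596956)
  = −0.75 × (-0.515912) = 0.386934 substitutions/site.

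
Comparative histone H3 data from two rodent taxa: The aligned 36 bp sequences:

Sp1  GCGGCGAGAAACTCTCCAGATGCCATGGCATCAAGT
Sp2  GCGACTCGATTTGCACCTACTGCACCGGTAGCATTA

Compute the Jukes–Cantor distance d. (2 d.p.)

The sequences differ at 19 of 36 sites, so p = 19/36 ≈ 0.527778.
d = −(3/4) ln(1 − 4p/3) = −0.75 ln(1 − 0.703704) = −0.75 ln(0.296296)
  = −0.75 × (-1.216396) = 0.912297 substitutions/site.

0.91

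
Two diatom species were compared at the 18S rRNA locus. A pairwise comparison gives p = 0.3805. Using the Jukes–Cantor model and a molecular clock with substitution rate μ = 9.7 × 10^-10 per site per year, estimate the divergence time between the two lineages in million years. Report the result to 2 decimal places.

273.68

d = −(3/4) ln(1 − 4p/3) = −0.75 ln(1 − 0.507333) = −0.75 ln(0.492667)
  = −0.75 × (-0.707922) = 0.530942 substitutions/site.
Under a molecular clock d = 2μt, so t = d/(2μ) = 0.530942 / (2 × 9.7 × 10^-10) = 273.68 million years.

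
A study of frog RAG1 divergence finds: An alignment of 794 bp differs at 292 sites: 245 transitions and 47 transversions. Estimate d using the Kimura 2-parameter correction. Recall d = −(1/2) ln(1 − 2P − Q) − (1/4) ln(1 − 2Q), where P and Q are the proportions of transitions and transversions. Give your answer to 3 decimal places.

0.596

P = 245/794 ≈ 0.308564 and Q = 47/794 ≈ 0.059194.
Under the Kimura two-parameter model, d = −½ ln(1 − 2P − Q) − ¼ ln(1 − 2Q).
1 − 2P − Q = 0.323678, giving −½ ln(0.323678) = 0.564003.
1 − 2Q = 0.881612, giving −¼ ln(0.881612) = 0.031501.
d = 0.564003 + 0.031501 = 0.595504.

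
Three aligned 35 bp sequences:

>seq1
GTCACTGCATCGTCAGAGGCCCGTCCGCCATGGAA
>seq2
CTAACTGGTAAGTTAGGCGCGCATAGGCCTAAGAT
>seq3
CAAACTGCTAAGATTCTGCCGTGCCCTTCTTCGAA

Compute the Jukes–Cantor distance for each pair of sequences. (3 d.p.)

d(seq1,seq2) = 0.782, d(seq1,seq3) = 0.965, d(seq2,seq3) = 0.868

seq1–seq2: 17/35 sites differ → p ≈ 0.485714, d = −0.75 ln(1 − 0.647619) = 0.782282 ≈ 0.782.
seq1–seq3: 19/35 sites differ → p ≈ 0.542857, d = −0.75 ln(1 − 0.723809) = 0.964997 ≈ 0.965.
seq2–seq3: 18/35 sites differ → p ≈ 0.514286, d = −0.75 ln(1 − 0.685715) = 0.868091 ≈ 0.868.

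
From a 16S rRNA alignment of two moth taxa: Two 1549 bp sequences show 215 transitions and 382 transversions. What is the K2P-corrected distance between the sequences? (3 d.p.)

0.541

P = 215/1549 ≈ 0.138799 and Q = 382/1549 ≈ 0.246611.
Under the Kimura two-parameter model, d = −½ ln(1 − 2P − Q) − ¼ ln(1 − 2Q).
1 − 2P − Q = 0.475791, giving −½ ln(0.475791) = 0.371388.
1 − 2Q = 0.506778, giving −¼ ln(0.506778) = 0.169921.
d = 0.371388 + 0.169921 = 0.541309.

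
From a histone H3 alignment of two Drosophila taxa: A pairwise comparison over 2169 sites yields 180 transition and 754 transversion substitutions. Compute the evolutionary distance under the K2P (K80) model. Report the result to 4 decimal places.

0.6574

P = 180/2169 ≈ 0.082988 and Q = 754/2169 ≈ 0.347626.
Under the Kimura two-parameter model, d = −½ ln(1 − 2P − Q) − ¼ ln(1 − 2Q).
1 − 2P − Q = 0.486398, giving −½ ln(0.486398) = 0.360364.
1 − 2Q = 0.304748, giving −¼ ln(0.304748) = 0.297068.
d = 0.360364 + 0.297068 = 0.657432.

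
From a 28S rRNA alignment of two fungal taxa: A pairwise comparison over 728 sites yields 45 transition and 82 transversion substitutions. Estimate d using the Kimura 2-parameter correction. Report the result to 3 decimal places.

P = 45/728 ≈ 0.061813 and Q = 82/728 ≈ 0.112637.
Under the Kimura two-parameter model, d = −½ ln(1 − 2P − Q) − ¼ ln(1 − 2Q).
1 − 2P − Q = 0.763737, giving −½ ln(0.763737) = 0.134766.
1 − 2Q = 0.774726, giving −¼ ln(0.774726) = 0.063811.
d = 0.134766 + 0.063811 = 0.198577.

0.199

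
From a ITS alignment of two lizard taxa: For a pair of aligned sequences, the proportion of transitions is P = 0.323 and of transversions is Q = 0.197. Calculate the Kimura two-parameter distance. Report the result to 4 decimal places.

1.0510

Under the Kimura two-parameter model, d = −½ ln(1 − 2P − Q) − ¼ ln(1 − 2Q).
1 − 2P − Q = 0.157, giving −½ ln(0.157) = 0.925755.
1 − 2Q = 0.606, giving −¼ ln(0.606) = 0.125219.
d = 0.925755 + 0.125219 = 1.050974.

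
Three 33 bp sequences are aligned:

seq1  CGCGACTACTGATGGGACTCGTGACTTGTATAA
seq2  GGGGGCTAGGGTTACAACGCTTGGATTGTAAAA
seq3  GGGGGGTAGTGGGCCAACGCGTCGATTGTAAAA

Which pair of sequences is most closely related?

seq2 and seq3

seq1–seq2: 14/33 differ, p = 0.424, d = 0.625.
seq1–seq3: 15/33 differ, p = 0.455, d = 0.699.
seq2–seq3: 7/33 differ, p = 0.212, d = 0.249.
The smallest distance is between seq2 and seq3.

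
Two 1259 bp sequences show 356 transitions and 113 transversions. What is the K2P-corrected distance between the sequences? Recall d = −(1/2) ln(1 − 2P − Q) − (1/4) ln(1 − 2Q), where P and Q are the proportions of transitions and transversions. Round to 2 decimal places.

0.58

P = 356/1259 ≈ 0.282764 and Q = 113/1259 ≈ 0.089754.
Under the Kimura two-parameter model, d = −½ ln(1 − 2P − Q) − ¼ ln(1 − 2Q).
1 − 2P − Q = 0.344718, giving −½ ln(0.344718) = 0.532514.
1 − 2Q = 0.820492, giving −¼ ln(0.820492) = 0.049463.
d = 0.532514 + 0.049463 = 0.581977.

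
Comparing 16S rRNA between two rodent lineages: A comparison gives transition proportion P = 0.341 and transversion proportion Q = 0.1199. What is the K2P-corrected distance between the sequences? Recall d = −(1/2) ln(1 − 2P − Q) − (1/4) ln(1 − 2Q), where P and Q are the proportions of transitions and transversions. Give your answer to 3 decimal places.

0.878

Under the Kimura two-parameter model, d = −½ ln(1 − 2P − Q) − ¼ ln(1 − 2Q).
1 − 2P − Q = 0.1981, giving −½ ln(0.1981) = 0.809492.
1 − 2Q = 0.7602, giving −¼ ln(0.7602) = 0.068543.
d = 0.809492 + 0.068543 = 0.878035.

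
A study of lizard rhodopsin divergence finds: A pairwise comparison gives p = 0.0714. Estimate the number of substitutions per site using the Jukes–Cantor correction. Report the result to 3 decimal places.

0.075

d = −(3/4) ln(1 − 4p/3) = −0.75 ln(1 − 0.0952) = −0.75 ln(0.9048)
  = −0.75 × (-0.100041) = 0.075031 substitutions/site.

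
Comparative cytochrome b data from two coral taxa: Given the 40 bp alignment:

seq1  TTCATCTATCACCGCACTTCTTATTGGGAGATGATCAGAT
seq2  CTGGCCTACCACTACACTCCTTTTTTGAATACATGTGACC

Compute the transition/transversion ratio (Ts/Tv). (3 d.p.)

Transitions are A↔G and C↔T; transversions are all other mismatches.
Transitions: 14. Transversions: 7.
R = 14/7 = 2.000.

2.000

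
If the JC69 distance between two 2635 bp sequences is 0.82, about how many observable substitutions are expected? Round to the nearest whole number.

Invert JC69: p = (3/4)(1 − e^(−4d/3)) = 0.75 × (1 − e^(-1.093333)) = 0.75 × (1 − 0.335098) = 0.498677.
Expected differing sites = pL ≈ 0.498677 × 2635 = 1314.013895 ≈ 1314.

1314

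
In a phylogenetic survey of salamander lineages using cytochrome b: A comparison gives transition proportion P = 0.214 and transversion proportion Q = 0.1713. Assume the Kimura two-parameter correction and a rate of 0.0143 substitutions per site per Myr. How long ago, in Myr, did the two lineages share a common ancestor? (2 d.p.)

19.66

Under the Kimura two-parameter model, d = −½ ln(1 − 2P − Q) − ¼ ln(1 − 2Q).
1 − 2P − Q = 0.4007, giving −½ ln(0.4007) = 0.457271.
1 − 2Q = 0.6574, giving −¼ ln(0.6574) = 0.104866.
d = 0.457271 + 0.104866 = 0.562137.
Under a molecular clock d = 2μt, so t = d/(2μ) = 0.562137 / (2 × 0.0143) = 19.66 Myr.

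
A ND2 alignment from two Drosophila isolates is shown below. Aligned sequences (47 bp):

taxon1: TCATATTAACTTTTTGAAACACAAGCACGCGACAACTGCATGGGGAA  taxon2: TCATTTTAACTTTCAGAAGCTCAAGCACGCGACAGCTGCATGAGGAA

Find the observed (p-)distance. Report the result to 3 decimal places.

0.149

The sequences differ at 7 of 47 positions (sites 5, 14, 15, 19, 21, 35, 43).
p = 7/47 = 0.148936… ≈ 0.149 (to 3 d.p.).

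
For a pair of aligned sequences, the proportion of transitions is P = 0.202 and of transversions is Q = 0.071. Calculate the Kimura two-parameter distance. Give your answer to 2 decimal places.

0.36

Under the Kimura two-parameter model, d = −½ ln(1 − 2P − Q) − ¼ ln(1 − 2Q).
1 − 2P − Q = 0.525, giving −½ ln(0.525) = 0.322179.
1 − 2Q = 0.858, giving −¼ ln(0.858) = 0.038288.
d = 0.322179 + 0.038288 = 0.360467.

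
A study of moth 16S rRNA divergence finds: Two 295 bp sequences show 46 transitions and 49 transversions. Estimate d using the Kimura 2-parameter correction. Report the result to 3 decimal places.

0.426

P = 46/295 ≈ 0.155932 and Q = 49/295 ≈ 0.166102.
Under the Kimura two-parameter model, d = −½ ln(1 − 2P − Q) − ¼ ln(1 − 2Q).
1 − 2P − Q = 0.522034, giving −½ ln(0.522034) = 0.325011.
1 − 2Q = 0.667796, giving −¼ ln(0.667796) = 0.100943.
d = 0.325011 + 0.100943 = 0.425954.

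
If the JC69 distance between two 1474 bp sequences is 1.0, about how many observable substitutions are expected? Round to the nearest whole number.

814

Invert JC69: p = (3/4)(1 − e^(−4d/3)) = 0.75 × (1 − e^(-1.333333)) = 0.75 × (1 − 0.263597) = 0.552302.
Expected differing sites = pL ≈ 0.552302 × 1474 = 814.093148 ≈ 814.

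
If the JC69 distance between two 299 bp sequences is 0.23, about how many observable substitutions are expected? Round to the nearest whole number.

Invert JC69: p = (3/4)(1 − e^(−4d/3)) = 0.75 × (1 − e^(-0.306667)) = 0.75 × (1 − 0.735896) = 0.198078.
Expected differing sites = pL ≈ 0.198078 × 299 = 59.225322 ≈ 59.

59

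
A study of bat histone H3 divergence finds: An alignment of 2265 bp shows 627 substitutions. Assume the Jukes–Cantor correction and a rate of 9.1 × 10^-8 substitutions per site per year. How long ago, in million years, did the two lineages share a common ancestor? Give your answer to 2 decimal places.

p = 627/2265 ≈ 0.276821.
d = −(3/4) ln(1 − 4p/3) = −0.75 ln(1 − 0.369095) = −0.75 ln(0.630905)
  = −0.75 × (-0.460600) = 0.345450 substitutions/site.
Under a molecular clock d = 2μt, so t = d/(2μ) = 0.345450 / (2 × 9.1 × 10^-8) = 1.90 million years.

1.90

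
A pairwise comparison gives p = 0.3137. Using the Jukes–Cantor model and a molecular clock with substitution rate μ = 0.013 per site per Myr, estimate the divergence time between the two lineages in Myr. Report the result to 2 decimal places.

15.63

d = −(3/4) ln(1 − 4p/3) = −0.75 ln(1 − 0.418267) = −0.75 ln(0.581733)
  = −0.75 × (-0.541744) = 0.406308 substitutions/site.
Under a molecular clock d = 2μt, so t = d/(2μ) = 0.406308 / (2 × 0.013) = 15.63 Myr.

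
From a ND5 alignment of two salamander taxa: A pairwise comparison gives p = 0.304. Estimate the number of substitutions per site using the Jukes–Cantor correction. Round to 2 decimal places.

d = −(3/4) ln(1 − 4p/3) = −0.75 ln(1 − 0.405333) = −0.75 ln(0.594667)
  = −0.75 × (-0.519754) = 0.389816 substitutions/site.

0.39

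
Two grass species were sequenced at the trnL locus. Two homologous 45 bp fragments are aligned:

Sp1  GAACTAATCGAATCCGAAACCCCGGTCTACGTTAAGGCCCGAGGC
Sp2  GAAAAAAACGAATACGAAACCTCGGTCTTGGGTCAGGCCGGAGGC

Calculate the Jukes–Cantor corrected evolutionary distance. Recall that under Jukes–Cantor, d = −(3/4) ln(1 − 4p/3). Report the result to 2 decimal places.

0.26

The sequences differ at 10 of 45 sites (4, 5, 8, 14, 22, 29, 30, 32, 34, 40), so p = 10/45 ≈ 0.222222.
d = −(3/4) ln(1 − 4p/3) = −0.75 ln(1 − 0.296296) = −0.75 ln(0.703704)
  = −0.75 × (-0.351397) = 0.263548 substitutions/site.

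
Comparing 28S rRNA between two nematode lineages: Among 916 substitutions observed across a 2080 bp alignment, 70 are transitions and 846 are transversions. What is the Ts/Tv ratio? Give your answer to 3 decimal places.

0.083

R = 70/846 = 0.082742… ≈ 0.083 (to 3 d.p.).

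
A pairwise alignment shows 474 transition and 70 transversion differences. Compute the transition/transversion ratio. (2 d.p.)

6.77

R = 474/70 = 6.771428… ≈ 6.77 (to 2 d.p.).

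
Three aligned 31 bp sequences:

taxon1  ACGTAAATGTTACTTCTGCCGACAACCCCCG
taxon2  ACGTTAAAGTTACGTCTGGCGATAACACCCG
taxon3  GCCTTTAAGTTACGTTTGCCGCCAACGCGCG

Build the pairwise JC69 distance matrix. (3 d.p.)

taxon1–taxon2: 6/31 sites differ → p ≈ 0.193548, d = −0.75 ln(1 − 0.258064) = 0.223869 ≈ 0.224.
taxon1–taxon3: 10/31 sites differ → p ≈ 0.322581, d = −0.75 ln(1 − 0.430108) = 0.421731 ≈ 0.422.
taxon2–taxon3: 9/31 sites differ → p ≈ 0.290323, d = −0.75 ln(1 − 0.387097) = 0.367161 ≈ 0.367.

d(taxon1,taxon2) = 0.224, d(taxon1,taxon3) = 0.422, d(taxon2,taxon3) = 0.367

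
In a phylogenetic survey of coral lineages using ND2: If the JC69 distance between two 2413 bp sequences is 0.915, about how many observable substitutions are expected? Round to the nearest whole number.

Invert JC69: p = (3/4)(1 − e^(−4d/3)) = 0.75 × (1 − e^(-1.22)) = 0.75 × (1 − 0.295230) = 0.528578.
Expected differing sites = pL ≈ 0.528578 × 2413 = 1275.458714 ≈ 1275.

1275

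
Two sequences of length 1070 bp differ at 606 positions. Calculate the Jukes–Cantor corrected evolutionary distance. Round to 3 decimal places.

p = 606/1070 ≈ 0.566355.
d = −(3/4) ln(1 − 4p/3) = −0.75 ln(1 − 0.75514) = −0.75 ln(0.24486)
  = −0.75 × (-1.407069) = 1.055302 substitutions/site.

1.055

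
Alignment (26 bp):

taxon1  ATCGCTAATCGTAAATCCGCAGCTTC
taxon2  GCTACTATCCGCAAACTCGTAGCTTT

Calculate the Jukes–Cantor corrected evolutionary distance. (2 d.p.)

The sequences differ at 11 of 26 sites, so p = 11/26 ≈ 0.423077.
d = −(3/4) ln(1 − 4p/3) = −0.75 ln(1 − 0.564103) = −0.75 ln(0.435897)
  = −0.75 × (-0.830349) = 0.622762 substitutions/site.

0.62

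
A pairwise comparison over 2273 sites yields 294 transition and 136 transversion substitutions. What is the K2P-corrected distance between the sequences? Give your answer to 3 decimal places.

0.224

P = 294/2273 ≈ 0.129344 and Q = 136/2273 ≈ 0.059833.
Under the Kimura two-parameter model, d = −½ ln(1 − 2P − Q) − ¼ ln(1 − 2Q).
1 − 2P − Q = 0.681479, giving −½ ln(0.681479) = 0.191745.
1 − 2Q = 0.880334, giving −¼ ln(0.880334) = 0.031863.
d = 0.191745 + 0.031863 = 0.223608.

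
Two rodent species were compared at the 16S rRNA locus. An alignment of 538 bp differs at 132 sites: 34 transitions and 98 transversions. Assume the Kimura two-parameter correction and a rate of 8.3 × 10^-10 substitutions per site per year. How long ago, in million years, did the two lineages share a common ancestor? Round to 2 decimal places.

P = 34/538 ≈ 0.063197 and Q = 98/538 ≈ 0.182156.
Under the Kimura two-parameter model, d = −½ ln(1 − 2P − Q) − ¼ ln(1 − 2Q).
1 − 2P − Q = 0.69145, giving −½ ln(0.69145) = 0.184482.
1 − 2Q = 0.635688, giving −¼ ln(0.635688) = 0.113262.
d = 0.184482 + 0.113262 = 0.297744.
Under a molecular clock d = 2μt, so t = d/(2μ) = 0.297744 / (2 × 8.3 × 10^-10) = 179.36 million years.

179.36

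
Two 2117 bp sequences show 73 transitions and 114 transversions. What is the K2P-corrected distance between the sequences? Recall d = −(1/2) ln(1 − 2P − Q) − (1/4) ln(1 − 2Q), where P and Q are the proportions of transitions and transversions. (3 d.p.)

P = 73/2117 ≈ 0.034483 and Q = 114/2117 ≈ 0.05385.
Under the Kimura two-parameter model, d = −½ ln(1 − 2P − Q) − ¼ ln(1 − 2Q).
1 − 2P − Q = 0.877184, giving −½ ln(0.877184) = 0.065519.
1 − 2Q = 0.8923, giving −¼ ln(0.8923) = 0.028488.
d = 0.065519 + 0.028488 = 0.094007.

0.094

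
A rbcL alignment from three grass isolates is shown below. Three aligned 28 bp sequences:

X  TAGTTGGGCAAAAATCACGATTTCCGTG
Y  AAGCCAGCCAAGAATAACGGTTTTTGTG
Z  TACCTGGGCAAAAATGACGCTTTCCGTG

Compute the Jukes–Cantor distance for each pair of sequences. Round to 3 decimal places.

d(X,Y) = 0.485, d(X,Z) = 0.158, d(Y,Z) = 0.485

X–Y: 10/28 sites differ → p ≈ 0.357143, d = −0.75 ln(1 − 0.476191) = 0.484971 ≈ 0.485.
X–Z: 4/28 sites differ → p ≈ 0.142857, d = −0.75 ln(1 − 0.190476) = 0.158482 ≈ 0.158.
Y–Z: 10/28 sites differ → p ≈ 0.357143, d = −0.75 ln(1 − 0.476191) = 0.484971 ≈ 0.485.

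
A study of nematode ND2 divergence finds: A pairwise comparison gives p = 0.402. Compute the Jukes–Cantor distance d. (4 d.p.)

0.5759

d = −(3/4) ln(1 − 4p/3) = −0.75 ln(1 − 0.536) = −0.75 ln(0.464)
  = −0.75 × (-0.767871) = 0.575903 substitutions/site.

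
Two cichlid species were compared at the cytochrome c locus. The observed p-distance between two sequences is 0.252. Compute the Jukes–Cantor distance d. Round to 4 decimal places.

d = −(3/4) ln(1 − 4p/3) = −0.75 ln(1 − 0.336) = −0.75 ln(0.664)
  = −0.75 × (-0.409473) = 0.307105 substitutions/site.

0.3071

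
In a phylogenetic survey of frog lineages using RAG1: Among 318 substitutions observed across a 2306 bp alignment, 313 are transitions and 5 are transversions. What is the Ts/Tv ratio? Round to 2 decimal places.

R = 313/5 = 62.60.

62.60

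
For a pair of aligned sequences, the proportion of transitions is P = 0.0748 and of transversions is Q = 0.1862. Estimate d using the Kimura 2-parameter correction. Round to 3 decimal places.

Under the Kimura two-parameter model, d = −½ ln(1 − 2P − Q) − ¼ ln(1 − 2Q).
1 − 2P − Q = 0.6642, giving −½ ln(0.6642) = 0.204586.
1 − 2Q = 0.6276, giving −¼ ln(0.6276) = 0.116463.
d = 0.204586 + 0.116463 = 0.321049.

0.321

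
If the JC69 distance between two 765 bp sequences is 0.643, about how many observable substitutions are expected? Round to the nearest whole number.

330

Invert JC69: p = (3/4)(1 − e^(−4d/3)) = 0.75 × (1 − e^(-0.857333)) = 0.75 × (1 − 0.424292) = 0.431781.
Expected differing sites = pL ≈ 0.431781 × 765 = 330.312465 ≈ 330.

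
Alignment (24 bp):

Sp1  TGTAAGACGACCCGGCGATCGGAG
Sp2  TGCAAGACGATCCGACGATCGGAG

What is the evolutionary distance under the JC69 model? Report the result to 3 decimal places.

0.137

The sequences differ at 3 of 24 sites (3, 11, 15), so p = 3/24 = 0.125.
d = −(3/4) ln(1 − 4p/3) = −0.75 ln(1 − 0.166667) = −0.75 ln(0.833333)
  = −0.75 × (-0.182322) = 0.136742 substitutions/site.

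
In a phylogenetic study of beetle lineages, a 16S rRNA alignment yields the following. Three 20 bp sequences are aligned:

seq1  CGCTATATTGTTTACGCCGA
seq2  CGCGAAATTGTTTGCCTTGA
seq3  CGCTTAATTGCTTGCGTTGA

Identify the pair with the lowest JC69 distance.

seq1–seq2: 6/20 differ, p = 0.300, d = 0.383.
seq1–seq3: 6/20 differ, p = 0.300, d = 0.383.
seq2–seq3: 4/20 differ, p = 0.200, d = 0.233.
The smallest distance is between seq2 and seq3.

seq2 and seq3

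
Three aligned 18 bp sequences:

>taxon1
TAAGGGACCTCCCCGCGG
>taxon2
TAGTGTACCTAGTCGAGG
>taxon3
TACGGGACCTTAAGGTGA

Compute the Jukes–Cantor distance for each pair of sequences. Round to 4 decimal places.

d(taxon1,taxon2) = 0.5482, d(taxon1,taxon3) = 0.5482, d(taxon2,taxon3) = 0.8240

taxon1–taxon2: 7/18 sites differ → p ≈ 0.388889, d = −0.75 ln(1 − 0.518519) = 0.548166 ≈ 0.5482.
taxon1–taxon3: 7/18 sites differ → p ≈ 0.388889, d = −0.75 ln(1 − 0.518519) = 0.548166 ≈ 0.5482.
taxon2–taxon3: 9/18 sites differ → p = 0.5, d = −0.75 ln(1 − 0.666667) = 0.823960 ≈ 0.8240.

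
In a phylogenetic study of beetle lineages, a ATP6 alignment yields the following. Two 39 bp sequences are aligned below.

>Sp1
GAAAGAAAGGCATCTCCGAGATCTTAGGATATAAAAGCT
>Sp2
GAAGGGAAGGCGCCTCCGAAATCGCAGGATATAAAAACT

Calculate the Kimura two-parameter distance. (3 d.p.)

Of 39 sites, 7 differences are transitions and 1 are transversions, so P = 7/39 ≈ 0.179487 and Q = 1/39 ≈ 0.025641.
Under the Kimura two-parameter model, d = −½ ln(1 − 2P − Q) − ¼ ln(1 − 2Q).
1 − 2P − Q = 0.615385, giving −½ ln(0.615385) = 0.242754.
1 − 2Q = 0.948718, giving −¼ ln(0.948718) = 0.013161.
d = 0.242754 + 0.013161 = 0.255915.

0.256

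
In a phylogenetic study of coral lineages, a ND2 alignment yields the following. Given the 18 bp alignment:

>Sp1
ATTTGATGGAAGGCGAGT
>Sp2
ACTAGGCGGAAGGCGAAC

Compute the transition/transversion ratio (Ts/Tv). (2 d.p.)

5.00

Transitions are A↔G and C↔T; transversions are all other mismatches.
Transitions: 5. Transversions: 1.
R = 5/1 = 5.00.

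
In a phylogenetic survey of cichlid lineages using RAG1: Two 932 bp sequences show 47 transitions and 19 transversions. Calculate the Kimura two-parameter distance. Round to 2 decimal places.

P = 47/932 ≈ 0.050429 and Q = 19/932 ≈ 0.020386.
Under the Kimura two-parameter model, d = −½ ln(1 − 2P − Q) − ¼ ln(1 − 2Q).
1 − 2P − Q = 0.878756, giving −½ ln(0.878756) = 0.064624.
1 − 2Q = 0.959228, giving −¼ ln(0.959228) = 0.010407.
d = 0.064624 + 0.010407 = 0.075031.

0.08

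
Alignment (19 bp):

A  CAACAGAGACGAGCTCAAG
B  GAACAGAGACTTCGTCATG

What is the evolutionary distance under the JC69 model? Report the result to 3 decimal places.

The sequences differ at 6 of 19 sites (1, 11, 12, 13, 14, 18), so p = 6/19 ≈ 0.315789.
d = −(3/4) ln(1 − 4p/3) = −0.75 ln(1 − 0.421052) = −0.75 ln(0.578948)
  = −0.75 × (-0.546543) = 0.409907 substitutions/site.

0.410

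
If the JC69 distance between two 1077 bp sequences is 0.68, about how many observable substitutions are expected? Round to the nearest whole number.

Invert JC69: p = (3/4)(1 − e^(−4d/3)) = 0.75 × (1 − e^(-0.906667)) = 0.75 × (1 − 0.403868) = 0.447099.
Expected differing sites = pL ≈ 0.447099 × 1077 = 481.525623 ≈ 482.

482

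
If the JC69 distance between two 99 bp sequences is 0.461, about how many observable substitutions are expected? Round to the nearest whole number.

34

Invert JC69: p = (3/4)(1 − e^(−4d/3)) = 0.75 × (1 − e^(-0.614667)) = 0.75 × (1 − 0.540821) = 0.344384.
Expected differing sites = pL ≈ 0.344384 × 99 = 34.094016 ≈ 34.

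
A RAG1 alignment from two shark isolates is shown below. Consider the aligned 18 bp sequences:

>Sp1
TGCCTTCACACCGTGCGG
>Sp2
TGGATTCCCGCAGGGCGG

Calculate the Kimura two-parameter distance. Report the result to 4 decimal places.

Of 18 sites, 1 differences are transitions and 5 are transversions, so P = 1/18 ≈ 0.055556 and Q = 5/18 ≈ 0.277778.
Under the Kimura two-parameter model, d = −½ ln(1 − 2P − Q) − ¼ ln(1 − 2Q).
1 − 2P − Q = 0.61111, giving −½ ln(0.61111) = 0.246239.
1 − 2Q = 0.444444, giving −¼ ln(0.444444) = 0.202733.
d = 0.246239 + 0.202733 = 0.448972.

0.4490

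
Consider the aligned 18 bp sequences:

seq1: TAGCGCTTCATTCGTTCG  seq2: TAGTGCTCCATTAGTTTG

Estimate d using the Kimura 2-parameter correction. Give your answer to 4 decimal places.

Of 18 sites, 3 differences are transitions and 1 are transversions, so P = 3/18 ≈ 0.166667 and Q = 1/18 ≈ 0.055556.
Under the Kimura two-parameter model, d = −½ ln(1 − 2P − Q) − ¼ ln(1 − 2Q).
1 − 2P − Q = 0.61111, giving −½ ln(0.61111) = 0.246239.
1 − 2Q = 0.888888, giving −¼ ln(0.888888) = 0.029446.
d = 0.246239 + 0.029446 = 0.275685.

0.2757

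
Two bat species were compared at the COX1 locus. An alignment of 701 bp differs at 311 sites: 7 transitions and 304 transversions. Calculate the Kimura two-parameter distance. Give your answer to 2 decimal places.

0.81

P = 7/701 ≈ 0.009986 and Q = 304/701 ≈ 0.433666.
Under the Kimura two-parameter model, d = −½ ln(1 − 2P − Q) − ¼ ln(1 − 2Q).
1 − 2P − Q = 0.546362, giving −½ ln(0.546362) = 0.302237.
1 − 2Q = 0.132668, giving −¼ ln(0.132668) = 0.504976.
d = 0.302237 + 0.504976 = 0.807213.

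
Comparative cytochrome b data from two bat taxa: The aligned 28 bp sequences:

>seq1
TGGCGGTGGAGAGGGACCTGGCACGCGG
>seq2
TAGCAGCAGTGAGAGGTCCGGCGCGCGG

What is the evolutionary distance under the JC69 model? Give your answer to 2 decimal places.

The sequences differ at 10 of 28 sites (2, 5, 7, 8, 10, 14, 16, 17, 19, 23), so p = 10/28 ≈ 0.357143.
d = −(3/4) ln(1 − 4p/3) = −0.75 ln(1 − 0.476191) = −0.75 ln(0.523809)
  = −0.75 × (-0.646628) = 0.484971 substitutions/site.

0.48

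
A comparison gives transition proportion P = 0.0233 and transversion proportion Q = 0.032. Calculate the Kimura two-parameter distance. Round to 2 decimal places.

0.06

Under the Kimura two-parameter model, d = −½ ln(1 − 2P − Q) − ¼ ln(1 − 2Q).
1 − 2P − Q = 0.9214, giving −½ ln(0.9214) = 0.040931.
1 − 2Q = 0.936, giving −¼ ln(0.936) = 0.016535.
d = 0.040931 + 0.016535 = 0.057466.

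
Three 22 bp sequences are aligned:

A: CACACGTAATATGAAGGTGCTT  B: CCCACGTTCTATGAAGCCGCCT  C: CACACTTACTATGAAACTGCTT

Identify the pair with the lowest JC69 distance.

A–B: 6/22 differ, p = 0.273, d = 0.339.
A–C: 4/22 differ, p = 0.182, d = 0.208.
B–C: 6/22 differ, p = 0.273, d = 0.339.
The smallest distance is between A and C.

A and C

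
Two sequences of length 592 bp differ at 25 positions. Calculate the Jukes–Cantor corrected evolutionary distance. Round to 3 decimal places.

p = 25/592 ≈ 0.04223.
d = −(3/4) ln(1 − 4p/3) = −0.75 ln(1 − 0.056307) = −0.75 ln(0.943693)
  = −0.75 × (-0.057954) = 0.043466 substitutions/site.

0.043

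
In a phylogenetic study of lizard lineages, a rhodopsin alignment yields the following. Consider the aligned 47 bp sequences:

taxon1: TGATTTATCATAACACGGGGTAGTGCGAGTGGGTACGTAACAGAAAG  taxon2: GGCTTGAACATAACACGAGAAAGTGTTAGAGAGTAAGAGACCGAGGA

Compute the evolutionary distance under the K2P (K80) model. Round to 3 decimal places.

Of 47 sites, 8 differences are transitions and 10 are transversions, so P = 8/47 ≈ 0.170213 and Q = 10/47 ≈ 0.212766.
Under the Kimura two-parameter model, d = −½ ln(1 − 2P − Q) − ¼ ln(1 − 2Q).
1 − 2P − Q = 0.446808, giving −½ ln(0.446808) = 0.402813.
1 − 2Q = 0.574468, giving −¼ ln(0.574468) = 0.138578.
d = 0.402813 + 0.138578 = 0.541391.

0.541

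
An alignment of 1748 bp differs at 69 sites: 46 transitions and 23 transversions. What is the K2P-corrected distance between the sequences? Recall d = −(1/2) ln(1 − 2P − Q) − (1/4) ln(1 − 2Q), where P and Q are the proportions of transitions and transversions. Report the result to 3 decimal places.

P = 46/1748 ≈ 0.026316 and Q = 23/1748 ≈ 0.013158.
Under the Kimura two-parameter model, d = −½ ln(1 − 2P − Q) − ¼ ln(1 − 2Q).
1 − 2P − Q = 0.93421, giving −½ ln(0.93421) = 0.034027.
1 − 2Q = 0.973684, giving −¼ ln(0.973684) = 0.006667.
d = 0.034027 + 0.006667 = 0.040694.

0.041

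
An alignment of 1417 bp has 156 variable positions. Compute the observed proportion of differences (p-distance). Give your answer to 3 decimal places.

0.110

p = 156/1417 = 0.110091… ≈ 0.110 (to 3 d.p.).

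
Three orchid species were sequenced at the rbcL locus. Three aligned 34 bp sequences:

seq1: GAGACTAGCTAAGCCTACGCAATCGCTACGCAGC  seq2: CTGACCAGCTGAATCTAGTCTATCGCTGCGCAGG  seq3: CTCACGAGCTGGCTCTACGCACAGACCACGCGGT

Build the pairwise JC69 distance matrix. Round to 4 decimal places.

seq1–seq2: 11/34 sites differ → p ≈ 0.323529, d = −0.75 ln(1 − 0.431372) = 0.423397 ≈ 0.4234.
seq1–seq3: 15/34 sites differ → p ≈ 0.441176, d = −0.75 ln(1 − 0.588235) = 0.665477 ≈ 0.6655.
seq2–seq3: 15/34 sites differ → p ≈ 0.441176, d = −0.75 ln(1 − 0.588235) = 0.665477 ≈ 0.6655.

d(seq1,seq2) = 0.4234, d(seq1,seq3) = 0.6655, d(seq2,seq3) = 0.6655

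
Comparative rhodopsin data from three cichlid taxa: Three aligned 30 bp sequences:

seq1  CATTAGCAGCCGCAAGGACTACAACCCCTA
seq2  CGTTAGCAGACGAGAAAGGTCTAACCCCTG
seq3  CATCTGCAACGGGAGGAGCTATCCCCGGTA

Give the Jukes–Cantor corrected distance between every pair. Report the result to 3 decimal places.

d(seq1,seq2) = 0.503, d(seq1,seq3) = 0.647, d(seq2,seq3) = 1.057

seq1–seq2: 11/30 sites differ → p ≈ 0.366667, d = −0.75 ln(1 − 0.488889) = 0.503376 ≈ 0.503.
seq1–seq3: 13/30 sites differ → p ≈ 0.433333, d = −0.75 ln(1 − 0.577777) = 0.646666 ≈ 0.647.
seq2–seq3: 17/30 sites differ → p ≈ 0.566667, d = −0.75 ln(1 − 0.755556) = 1.056577 ≈ 1.057.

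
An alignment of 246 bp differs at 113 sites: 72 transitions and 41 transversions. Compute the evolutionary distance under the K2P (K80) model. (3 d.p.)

P = 72/246 ≈ 0.292683 and Q = 41/246 ≈ 0.166667.
Under the Kimura two-parameter model, d = −½ ln(1 − 2P − Q) − ¼ ln(1 − 2Q).
1 − 2P − Q = 0.247967, giving −½ ln(0.247967) = 0.697230.
1 − 2Q = 0.666666, giving −¼ ln(0.666666) = 0.101367.
d = 0.697230 + 0.101367 = 0.798597.

0.799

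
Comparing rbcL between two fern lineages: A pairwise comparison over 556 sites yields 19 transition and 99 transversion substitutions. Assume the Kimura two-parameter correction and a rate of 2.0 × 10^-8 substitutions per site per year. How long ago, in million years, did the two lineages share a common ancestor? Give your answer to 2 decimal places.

P = 19/556 ≈ 0.034173 and Q = 99/556 ≈ 0.178058.
Under the Kimura two-parameter model, d = −½ ln(1 − 2P − Q) − ¼ ln(1 − 2Q).
1 − 2P − Q = 0.753596, giving −½ ln(0.753596) = 0.141449.
1 − 2Q = 0.643884, giving −¼ ln(0.643884) = 0.110059.
d = 0.141449 + 0.110059 = 0.251508.
Under a molecular clock d = 2μt, so t = d/(2μ) = 0.251508 / (2 × 2.0 × 10^-8) = 6.29 million years.

6.29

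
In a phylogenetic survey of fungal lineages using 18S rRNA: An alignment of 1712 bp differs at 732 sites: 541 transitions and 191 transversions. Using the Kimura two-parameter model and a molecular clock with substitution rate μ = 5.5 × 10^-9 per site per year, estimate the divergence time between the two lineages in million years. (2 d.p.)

67.60

P = 541/1712 ≈ 0.316005 and Q = 191/1712 ≈ 0.111565.
Under the Kimura two-parameter model, d = −½ ln(1 − 2P − Q) − ¼ ln(1 − 2Q).
1 − 2P − Q = 0.256425, giving −½ ln(0.256425) = 0.680460.
1 − 2Q = 0.77687, giving −¼ ln(0.77687) = 0.063121.
d = 0.680460 + 0.063121 = 0.743581.
Under a molecular clock d = 2μt, so t = d/(2μ) = 0.743581 / (2 × 5.5 × 10^-9) = 67.60 million years.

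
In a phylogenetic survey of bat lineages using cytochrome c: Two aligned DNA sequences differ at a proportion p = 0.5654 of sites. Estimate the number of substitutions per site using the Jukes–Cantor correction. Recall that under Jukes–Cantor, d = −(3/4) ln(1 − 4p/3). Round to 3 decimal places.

1.051

d = −(3/4) ln(1 − 4p/3) = −0.75 ln(1 − 0.753867) = −0.75 ln(0.246133)
  = −0.75 × (-1.401883) = 1.051412 substitutions/site.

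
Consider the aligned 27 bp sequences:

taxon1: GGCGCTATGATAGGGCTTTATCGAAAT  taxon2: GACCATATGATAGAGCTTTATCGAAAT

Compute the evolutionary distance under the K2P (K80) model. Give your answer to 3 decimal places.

0.166

Of 27 sites, 2 differences are transitions and 2 are transversions, so P = 2/27 ≈ 0.074074 and Q = 2/27 ≈ 0.074074.
Under the Kimura two-parameter model, d = −½ ln(1 − 2P − Q) − ¼ ln(1 − 2Q).
1 − 2P − Q = 0.777778, giving −½ ln(0.777778) = 0.125657.
1 − 2Q = 0.851852, giving −¼ ln(0.851852) = 0.040086.
d = 0.125657 + 0.040086 = 0.165743.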